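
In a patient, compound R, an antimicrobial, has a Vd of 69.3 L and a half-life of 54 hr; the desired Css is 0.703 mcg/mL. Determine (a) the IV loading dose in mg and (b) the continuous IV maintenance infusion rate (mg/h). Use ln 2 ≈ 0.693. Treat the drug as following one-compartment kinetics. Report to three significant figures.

LD = Vd × C = 69.30 × 0.703 = 48.72 mg
CL = 0.693 × Vd / t½ = 0.693 × 69.30 / 54 = 0.8894 L/h
Infusion rate = CL × Css = 0.8894 × 0.703 = 0.6252 mg/h

(a) 48.7 mg; (b) 0.625 mg/h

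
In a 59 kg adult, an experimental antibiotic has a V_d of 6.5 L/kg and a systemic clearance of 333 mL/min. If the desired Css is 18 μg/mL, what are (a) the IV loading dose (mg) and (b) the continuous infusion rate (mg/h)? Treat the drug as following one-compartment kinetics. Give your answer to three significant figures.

(a) 6900 mg; (b) 360 mg/h

Vd = 6.5 L/kg × 59 kg = 383.5 L
LD = Vd · C_target = 383.5 × 18 = 6903 mg
Convert clearance: 333 mL/min × 60 min/h ÷ 1000 mL/L = 19.98 L/h
Infusion rate = 19.98 L/h × 18 mg/L = 359.6 mg/h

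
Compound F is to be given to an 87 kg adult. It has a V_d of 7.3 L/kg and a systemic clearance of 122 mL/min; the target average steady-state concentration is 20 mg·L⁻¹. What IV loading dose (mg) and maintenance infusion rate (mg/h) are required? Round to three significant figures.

Total Vd = 7.3 × 87 = 635.1 L
Loading: fill Vd to C_target → 635.1 L × 20 mg/L = 12700 mg
CL = 122 mL/min × 60/1000 = 7.320 L/h
Maintenance infusion rate = CL × Css = 7.320 × 20 = 146.4 mg/h

(a) 12700 mg; (b) 146 mg/h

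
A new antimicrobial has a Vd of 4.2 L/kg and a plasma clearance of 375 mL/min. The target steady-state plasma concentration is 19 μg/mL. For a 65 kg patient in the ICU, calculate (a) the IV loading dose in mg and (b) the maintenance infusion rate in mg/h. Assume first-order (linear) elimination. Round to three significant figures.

(a) 5190 mg; (b) 428 mg/h

Vd = 4.2 L/kg × 65 kg = 273.0 L
LD = Vd · C_target = 273.0 × 19 = 5187 mg
CL = 375 mL/min × 60/1000 = 22.50 L/h
Maintenance infusion rate = CL × Css = 22.50 × 19 = 427.5 mg/h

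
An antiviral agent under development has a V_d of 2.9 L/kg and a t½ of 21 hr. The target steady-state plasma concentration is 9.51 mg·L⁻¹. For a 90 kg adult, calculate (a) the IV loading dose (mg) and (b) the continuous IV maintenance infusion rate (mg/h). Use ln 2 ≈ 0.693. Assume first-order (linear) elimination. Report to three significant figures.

(a) 2480 mg; (b) 81.9 mg/h

Total Vd = 2.9 × 90 = 261.0 L
LD = Vd × C = 261.0 × 9.51 = 2482 mg
CL = 0.693 × Vd / t½ = 0.693 × 261.0 / 21 = 8.613 L/h
Infusion rate = CL × Css = 8.613 × 9.51 = 81.91 mg/h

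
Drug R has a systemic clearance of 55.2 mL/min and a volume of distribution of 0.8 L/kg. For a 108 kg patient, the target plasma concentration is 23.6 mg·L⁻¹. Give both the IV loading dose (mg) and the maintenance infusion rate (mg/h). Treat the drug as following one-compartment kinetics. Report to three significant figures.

Vd = 0.8 L/kg × 108 kg = 86.40 L
Loading: fill Vd to C_target → 86.40 L × 23.6 mg/L = 2039 mg
CL = 55.2 mL/min = 55.2 × 0.06 = 3.312 L/h
Infusion rate = 3.312 L/h × 23.6 mg/L = 78.16 mg/h

(a) 2040 mg; (b) 78.2 mg/h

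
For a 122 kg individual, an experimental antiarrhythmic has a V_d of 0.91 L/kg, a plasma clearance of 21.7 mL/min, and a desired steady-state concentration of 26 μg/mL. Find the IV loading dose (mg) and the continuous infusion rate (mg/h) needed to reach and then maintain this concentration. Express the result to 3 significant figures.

Total Vd = 0.91 × 122 = 111.0 L
Loading: fill Vd to C_target → 111.0 L × 26 mg/L = 2886 mg
CL = 21.7 mL/min × 60/1000 = 1.302 L/h
Maintenance infusion rate = CL × Css = 1.302 × 26 = 33.85 mg/h

(a) 2890 mg; (b) 33.9 mg/h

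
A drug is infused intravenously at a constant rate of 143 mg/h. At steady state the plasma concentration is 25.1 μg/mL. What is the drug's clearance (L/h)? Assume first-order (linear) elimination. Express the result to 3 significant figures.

At steady state, infusion rate = CL × Css, so CL = rate / Css.
CL = 143 / 25.1 = 5.697 L/h

5.70 L/h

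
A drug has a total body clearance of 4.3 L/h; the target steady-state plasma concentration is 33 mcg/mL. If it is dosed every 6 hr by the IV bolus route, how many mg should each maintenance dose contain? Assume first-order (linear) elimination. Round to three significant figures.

851 mg

At steady state, dose per interval replaces the amount cleared in that interval: D/τ = CL·Css.
D = CL × Css × τ = 4.300 × 33 × 6 = 851.4 mg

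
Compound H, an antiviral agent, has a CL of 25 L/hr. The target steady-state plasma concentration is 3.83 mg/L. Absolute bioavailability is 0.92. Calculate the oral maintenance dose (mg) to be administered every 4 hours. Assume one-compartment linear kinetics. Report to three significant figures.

At steady state, dose per interval replaces the amount cleared in that interval: F·D/τ = CL·Css.
D = CL × Css × τ / F = 25.00 × 3.83 × 4 / 0.92 = 416.3 mg

416 mg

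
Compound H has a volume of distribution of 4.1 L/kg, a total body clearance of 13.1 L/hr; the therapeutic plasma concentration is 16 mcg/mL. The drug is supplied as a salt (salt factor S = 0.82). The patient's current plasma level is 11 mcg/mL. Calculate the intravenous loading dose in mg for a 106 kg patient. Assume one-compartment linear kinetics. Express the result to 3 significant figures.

2650 mg

Vd = 4.1 L/kg × 106 kg = 434.6 L
Concentration deficit ΔC = 16 − 11 = 5.000 mg/L
LD = Vd × ΔC / S = 434.6 × 5.000 / 0.82 = 2650 mg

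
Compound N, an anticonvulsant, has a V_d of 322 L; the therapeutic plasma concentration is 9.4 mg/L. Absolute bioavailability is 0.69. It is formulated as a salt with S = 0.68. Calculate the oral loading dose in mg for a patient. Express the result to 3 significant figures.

The loading dose fills Vd to the target concentration.
LD = Vd × C / F / S = 322.0 × 9.400 / 0.69 / 0.68 = 6451 mg

6450 mg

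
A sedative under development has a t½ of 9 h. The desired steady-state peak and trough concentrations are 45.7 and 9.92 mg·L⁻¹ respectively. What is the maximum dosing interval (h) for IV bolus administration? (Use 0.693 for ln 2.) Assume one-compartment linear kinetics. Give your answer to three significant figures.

19.8 h

k = 0.693 / t½ = 0.693 / 9 = 0.07700 h⁻¹
Between IV bolus doses, concentration decays as C = C₀·e^(−kτ), so C_peak/C_trough = e^(kτ).
τ_max = ln(C_peak/C_trough) / k = ln(45.7/9.92) / 0.07700 = 1.528 / 0.07700 = 19.84 h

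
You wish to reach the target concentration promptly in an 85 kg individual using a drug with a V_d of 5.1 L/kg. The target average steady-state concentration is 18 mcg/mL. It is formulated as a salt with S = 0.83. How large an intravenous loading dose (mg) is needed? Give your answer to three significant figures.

Total Vd = 5.1 × 85 = 433.5 L
The loading dose fills Vd to the target concentration.
LD = Vd × C / S = 433.5 × 18.00 / 0.83 = 9401 mg

9400 mg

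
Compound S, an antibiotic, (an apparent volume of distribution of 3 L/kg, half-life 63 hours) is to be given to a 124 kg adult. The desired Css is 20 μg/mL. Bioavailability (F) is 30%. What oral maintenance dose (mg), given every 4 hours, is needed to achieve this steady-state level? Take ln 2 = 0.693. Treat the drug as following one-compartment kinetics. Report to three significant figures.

1090 mg

Vd = 3 L/kg × 124 kg = 372.0 L
k = 0.693/63 = 0.01100 h⁻¹, so CL = k·Vd = 0.01100 × 372.0 = 4.092 L/h
D = CL × Css × τ / F = 4.092 × 20 × 4 / 0.3 = 1091 mg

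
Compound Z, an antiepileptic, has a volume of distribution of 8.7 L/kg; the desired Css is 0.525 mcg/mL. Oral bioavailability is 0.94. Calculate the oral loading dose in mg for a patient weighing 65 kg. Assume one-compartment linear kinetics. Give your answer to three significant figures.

316 mg

Vd = 8.7 L/kg × 65 kg = 565.5 L
The loading dose fills Vd to the target concentration.
LD = Vd × C / F = 565.5 × 0.5250 / 0.94 = 315.8 mg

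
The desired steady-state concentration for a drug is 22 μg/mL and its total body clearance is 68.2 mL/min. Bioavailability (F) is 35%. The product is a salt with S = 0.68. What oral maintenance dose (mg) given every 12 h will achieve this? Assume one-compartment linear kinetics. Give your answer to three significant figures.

4540 mg

CL = 68.2 mL/min × 60/1000 = 4.092 L/h
D = CL × Css × τ / F / S = 4.092 × 22 × 12 / 0.35 / 0.68 = 4539 mg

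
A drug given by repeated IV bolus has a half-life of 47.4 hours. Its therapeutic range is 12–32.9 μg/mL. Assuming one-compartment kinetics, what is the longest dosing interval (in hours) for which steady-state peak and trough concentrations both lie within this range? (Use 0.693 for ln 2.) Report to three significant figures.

k = 0.693 / t½ = 0.693 / 47.4 = 0.01462 h⁻¹
Between IV bolus doses, concentration decays as C = C₀·e^(−kτ), so C_peak/C_trough = e^(kτ).
τ_max = ln(C_peak/C_trough) / k = ln(32.9/12) / 0.01462 = 1.009 / 0.01462 = 69.02 h

69.0 h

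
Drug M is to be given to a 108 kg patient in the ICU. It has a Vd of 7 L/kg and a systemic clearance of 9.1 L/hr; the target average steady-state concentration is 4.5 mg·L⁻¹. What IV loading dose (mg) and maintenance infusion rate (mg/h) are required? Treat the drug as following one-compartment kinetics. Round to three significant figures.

(a) 3400 mg; (b) 41.0 mg/h

Total Vd = 7 × 108 = 756.0 L
Loading dose = Vd × C = 756.0 × 4.5 = 3402 mg
Infusion rate = 9.100 L/h × 4.5 mg/L = 40.95 mg/h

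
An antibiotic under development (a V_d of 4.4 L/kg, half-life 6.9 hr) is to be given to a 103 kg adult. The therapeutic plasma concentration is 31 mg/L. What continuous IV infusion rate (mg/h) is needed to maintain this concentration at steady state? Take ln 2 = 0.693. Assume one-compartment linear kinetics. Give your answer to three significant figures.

Total Vd = 4.4 × 103 = 453.2 L
CL = 0.693 × Vd / t½ = 0.693 × 453.2 / 6.9 = 45.52 L/h
Infusion rate = CL × Css = 45.52 × 31 = 1411 mg/h

1410 mg/h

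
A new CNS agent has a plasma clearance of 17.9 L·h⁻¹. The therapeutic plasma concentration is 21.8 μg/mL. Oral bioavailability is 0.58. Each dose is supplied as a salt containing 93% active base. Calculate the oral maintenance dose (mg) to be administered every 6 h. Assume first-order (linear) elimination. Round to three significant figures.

4340 mg

At steady state, dose per interval replaces the amount cleared in that interval: F·S·D/τ = CL·Css.
D = CL × Css × τ / F / S = 17.90 × 21.8 × 6 / 0.58 / 0.93 = 4341 mg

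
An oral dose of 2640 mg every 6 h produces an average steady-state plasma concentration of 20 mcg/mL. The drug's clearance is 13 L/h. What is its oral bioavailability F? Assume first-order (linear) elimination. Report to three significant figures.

F·D/τ = CL·Css at steady state → F = CL·Css·τ / D.
F = 13 × 20 × 6 / 2640 = 0.591

0.591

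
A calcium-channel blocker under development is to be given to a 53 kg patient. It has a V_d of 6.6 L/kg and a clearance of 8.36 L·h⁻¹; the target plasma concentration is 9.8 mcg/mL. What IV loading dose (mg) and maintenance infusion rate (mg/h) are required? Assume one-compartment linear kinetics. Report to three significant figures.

Vd = 6.6 L/kg × 53 kg = 349.8 L
LD = Vd · C_target = 349.8 × 9.8 = 3428 mg
Infusion rate = 8.360 L/h × 9.8 mg/L = 81.93 mg/h

(a) 3430 mg; (b) 81.9 mg/h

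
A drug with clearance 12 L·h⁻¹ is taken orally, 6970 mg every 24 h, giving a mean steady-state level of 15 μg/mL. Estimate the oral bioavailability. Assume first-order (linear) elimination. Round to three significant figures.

F·D/τ = CL·Css at steady state → F = CL·Css·τ / D.
F = 12 × 15 × 24 / 6970 = 0.620

0.620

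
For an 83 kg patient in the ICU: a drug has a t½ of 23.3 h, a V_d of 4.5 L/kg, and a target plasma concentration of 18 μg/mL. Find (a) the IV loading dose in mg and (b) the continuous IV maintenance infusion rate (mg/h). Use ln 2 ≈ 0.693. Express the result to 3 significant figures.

(a) 6720 mg; (b) 200 mg/h

Vd(total) = 83 kg × 4.5 L/kg = 373.5 L
LD = Vd × C = 373.5 × 18 = 6723 mg
CL = 0.693 × Vd / t½ = 0.693 × 373.5 / 23.3 = 11.11 L/h
Infusion rate = CL × Css = 11.11 × 18 = 200.0 mg/h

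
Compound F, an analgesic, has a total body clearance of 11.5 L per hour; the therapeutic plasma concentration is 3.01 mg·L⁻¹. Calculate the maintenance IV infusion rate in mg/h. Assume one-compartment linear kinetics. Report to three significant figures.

34.6 mg/h

Rate = CL × Css = 11.50 × 3.01 = 34.62 mg/h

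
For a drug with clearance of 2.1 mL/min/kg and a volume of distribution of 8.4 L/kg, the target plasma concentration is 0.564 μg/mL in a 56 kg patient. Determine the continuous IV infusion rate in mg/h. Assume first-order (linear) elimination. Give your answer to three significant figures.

3.98 mg/h

CL = 2.1 mL/min/kg × 56 kg = 117.6 mL/min = 117.6 × 60/1000 = 7.056 L/h
Maintenance depends on clearance, not Vd — rate in must match rate out.
Infusion rate = CL · Css = 7.056 L/h × 0.564 mg/L = 3.980 mg/h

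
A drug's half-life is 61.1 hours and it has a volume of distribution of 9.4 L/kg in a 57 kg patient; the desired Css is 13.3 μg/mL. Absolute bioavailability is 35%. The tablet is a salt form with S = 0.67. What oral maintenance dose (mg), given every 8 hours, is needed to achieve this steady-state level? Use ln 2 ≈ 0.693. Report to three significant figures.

2760 mg

Total Vd = 9.4 × 57 = 535.8 L
CL = ln 2 · Vd / t½ = 0.693 × 535.8 / 61.1 = 6.077 L/h
D = CL × Css × τ / F / S = 6.077 × 13.3 × 8 / 0.35 / 0.67 = 2757 mg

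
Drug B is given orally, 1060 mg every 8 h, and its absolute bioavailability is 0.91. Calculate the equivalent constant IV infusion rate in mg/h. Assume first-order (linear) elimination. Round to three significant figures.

Equivalent systemic input: infusion rate = F·D/τ.
Rate = 0.91 × 1060 / 8 = 120.6 mg/h

121 mg/h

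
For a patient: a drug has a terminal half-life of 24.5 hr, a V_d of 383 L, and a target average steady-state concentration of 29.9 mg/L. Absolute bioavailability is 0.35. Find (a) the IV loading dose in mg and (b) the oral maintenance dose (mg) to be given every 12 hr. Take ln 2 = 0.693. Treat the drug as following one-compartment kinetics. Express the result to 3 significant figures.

LD = Vd × C = 383.0 × 29.9 = 11450 mg
CL = 0.693 × Vd / t½ = 0.693 × 383.0 / 24.5 = 10.83 L/h
D = CL × Css × τ / F = 10.83 × 29.9 × 12 / 0.35 = 11100 mg

(a) 11500 mg; (b) 11100 mg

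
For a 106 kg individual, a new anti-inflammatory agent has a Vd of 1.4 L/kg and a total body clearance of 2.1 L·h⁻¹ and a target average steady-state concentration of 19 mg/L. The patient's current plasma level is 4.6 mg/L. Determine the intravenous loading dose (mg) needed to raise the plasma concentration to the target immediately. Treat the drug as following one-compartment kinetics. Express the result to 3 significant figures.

2140 mg

Vd(total) = 106 kg × 1.4 L/kg = 148.4 L
Concentration deficit ΔC = 19 − 4.6 = 14.40 mg/L
LD = Vd × ΔC = 148.4 × 14.40 = 2137 mg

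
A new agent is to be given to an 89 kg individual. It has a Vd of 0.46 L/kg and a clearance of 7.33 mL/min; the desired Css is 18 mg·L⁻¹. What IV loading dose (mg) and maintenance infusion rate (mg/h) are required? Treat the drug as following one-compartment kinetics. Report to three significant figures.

(a) 737 mg; (b) 7.92 mg/h

Vd(total) = 89 kg × 0.46 L/kg = 40.94 L
Loading dose = Vd × C = 40.94 × 18 = 736.9 mg
Convert clearance: 7.33 mL/min × 60 min/h ÷ 1000 mL/L = 0.4398 L/h
Infusion rate = 0.4398 L/h × 18 mg/L = 7.916 mg/h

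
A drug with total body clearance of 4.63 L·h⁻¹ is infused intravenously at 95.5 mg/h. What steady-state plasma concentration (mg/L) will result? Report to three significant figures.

20.6 mg/L

Css = rate / CL = 95.5 / 4.630 = 20.63 mg/L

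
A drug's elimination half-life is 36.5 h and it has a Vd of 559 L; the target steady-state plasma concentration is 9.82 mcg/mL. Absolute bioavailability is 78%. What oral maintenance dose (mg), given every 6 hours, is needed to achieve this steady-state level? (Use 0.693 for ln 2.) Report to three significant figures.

802 mg

k = 0.693/36.5 = 0.01899 h⁻¹, so CL = k·Vd = 0.01899 × 559.0 = 10.62 L/h
D = CL × Css × τ / F = 10.62 × 9.82 × 6 / 0.78 = 802.2 mg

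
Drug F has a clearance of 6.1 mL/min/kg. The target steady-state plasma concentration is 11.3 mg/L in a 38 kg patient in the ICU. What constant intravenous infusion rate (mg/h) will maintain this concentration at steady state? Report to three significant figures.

CL = 6.1 mL/min/kg × 38 kg = 231.8 mL/min = 231.8 × 60/1000 = 13.91 L/h
At steady state, infusion rate equals elimination rate: rate in = CL × Css.
Infusion rate = CL · Css = 13.91 L/h × 11.3 mg/L = 157.2 mg/h

157 mg/h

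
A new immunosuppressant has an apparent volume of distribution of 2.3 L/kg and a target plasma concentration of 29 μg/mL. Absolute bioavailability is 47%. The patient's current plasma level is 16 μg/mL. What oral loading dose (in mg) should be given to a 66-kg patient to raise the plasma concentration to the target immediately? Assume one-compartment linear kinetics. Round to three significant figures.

Vd = 2.3 L/kg × 66 kg = 151.8 L
Concentration deficit ΔC = 29 − 16 = 13.00 mg/L
LD = Vd × ΔC / F = 151.8 × 13.00 / 0.47 = 4199 mg

4200 mg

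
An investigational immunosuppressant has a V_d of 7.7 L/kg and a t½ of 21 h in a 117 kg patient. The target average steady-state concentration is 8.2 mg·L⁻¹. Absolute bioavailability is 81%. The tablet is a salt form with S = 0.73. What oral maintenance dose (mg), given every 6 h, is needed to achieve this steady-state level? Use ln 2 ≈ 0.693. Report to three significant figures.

2470 mg

Total Vd = 7.7 × 117 = 900.9 L
CL = 0.693 × Vd / t½ = 0.693 × 900.9 / 21 = 29.73 L/h
D = CL × Css × τ / F / S = 29.73 × 8.2 × 6 / 0.81 / 0.73 = 2474 mg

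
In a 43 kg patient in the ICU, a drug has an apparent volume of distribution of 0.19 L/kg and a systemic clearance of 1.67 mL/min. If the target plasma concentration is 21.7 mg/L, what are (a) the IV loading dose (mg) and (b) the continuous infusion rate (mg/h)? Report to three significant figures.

Vd = 0.19 L/kg × 43 kg = 8.170 L
LD = Vd · C_target = 8.170 × 21.7 = 177.3 mg
Convert clearance: 1.67 mL/min × 60 min/h ÷ 1000 mL/L = 0.1002 L/h
Maintenance infusion rate = CL × Css = 0.1002 × 21.7 = 2.174 mg/h

(a) 177 mg; (b) 2.17 mg/h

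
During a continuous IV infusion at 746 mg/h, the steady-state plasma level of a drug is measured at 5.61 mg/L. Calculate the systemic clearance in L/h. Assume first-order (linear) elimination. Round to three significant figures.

133 L/h

At steady state, infusion rate = CL × Css, so CL = rate / Css.
CL = 746 / 5.61 = 133.0 L/h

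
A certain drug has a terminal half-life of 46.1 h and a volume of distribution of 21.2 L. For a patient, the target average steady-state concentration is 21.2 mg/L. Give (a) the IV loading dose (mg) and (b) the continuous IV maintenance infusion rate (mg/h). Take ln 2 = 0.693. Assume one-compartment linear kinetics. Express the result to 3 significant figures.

LD = Vd × C = 21.20 × 21.2 = 449.4 mg
CL = 0.693 × Vd / t½ = 0.693 × 21.20 / 46.1 = 0.3187 L/h
Infusion rate = CL × Css = 0.3187 × 21.2 = 6.756 mg/h

(a) 449 mg; (b) 6.76 mg/h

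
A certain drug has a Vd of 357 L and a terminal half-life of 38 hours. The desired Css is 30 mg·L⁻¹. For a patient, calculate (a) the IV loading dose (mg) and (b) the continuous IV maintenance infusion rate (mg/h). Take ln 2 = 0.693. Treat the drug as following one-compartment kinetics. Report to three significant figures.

LD = Vd × C = 357.0 × 30 = 10710 mg
CL = 0.693 × Vd / t½ = 0.693 × 357.0 / 38 = 6.511 L/h
Infusion rate = CL × Css = 6.511 × 30 = 195.3 mg/h

(a) 10700 mg; (b) 195 mg/h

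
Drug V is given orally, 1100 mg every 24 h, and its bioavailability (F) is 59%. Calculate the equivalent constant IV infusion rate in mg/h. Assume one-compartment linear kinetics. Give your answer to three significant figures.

27.0 mg/h

Equivalent systemic input: infusion rate = F·D/τ.
Rate = 0.59 × 1100 / 24 = 27.04 mg/h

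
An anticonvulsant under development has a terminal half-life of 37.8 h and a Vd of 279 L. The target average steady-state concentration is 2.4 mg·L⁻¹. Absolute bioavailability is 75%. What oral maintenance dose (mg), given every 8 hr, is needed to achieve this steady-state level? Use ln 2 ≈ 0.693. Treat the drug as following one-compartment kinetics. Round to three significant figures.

CL = ln 2 · Vd / t½ = 0.693 × 279.0 / 37.8 = 5.115 L/h
D = CL × Css × τ / F = 5.115 × 2.4 × 8 / 0.75 = 130.9 mg

131 mg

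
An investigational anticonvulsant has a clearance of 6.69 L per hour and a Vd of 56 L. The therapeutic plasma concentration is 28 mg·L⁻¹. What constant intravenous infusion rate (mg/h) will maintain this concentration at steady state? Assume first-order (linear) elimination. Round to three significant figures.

Maintenance depends on clearance, not Vd — rate in must match rate out.
R₀ = 6.690 × 28 = 187.3 mg/h

187 mg/h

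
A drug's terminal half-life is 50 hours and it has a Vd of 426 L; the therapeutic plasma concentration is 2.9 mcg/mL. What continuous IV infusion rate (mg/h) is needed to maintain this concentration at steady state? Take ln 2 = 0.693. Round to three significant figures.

17.1 mg/h

CL = ln 2 · Vd / t½ = 0.693 × 426.0 / 50 = 5.904 L/h
Infusion rate = CL × Css = 5.904 × 2.9 = 17.12 mg/h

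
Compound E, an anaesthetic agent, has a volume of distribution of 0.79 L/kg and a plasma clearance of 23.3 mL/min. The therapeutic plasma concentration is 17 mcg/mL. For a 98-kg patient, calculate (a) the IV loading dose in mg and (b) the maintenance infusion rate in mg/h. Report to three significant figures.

Vd(total) = 98 kg × 0.79 L/kg = 77.42 L
Loading dose = Vd × C = 77.42 × 17 = 1316 mg
CL = 23.3 mL/min × 60/1000 = 1.398 L/h
Maintenance infusion rate = CL × Css = 1.398 × 17 = 23.77 mg/h

(a) 1320 mg; (b) 23.8 mg/h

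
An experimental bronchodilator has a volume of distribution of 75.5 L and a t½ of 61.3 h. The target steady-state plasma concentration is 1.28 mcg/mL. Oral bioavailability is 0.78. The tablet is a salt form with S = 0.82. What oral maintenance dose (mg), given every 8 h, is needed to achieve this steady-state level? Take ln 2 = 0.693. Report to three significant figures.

CL = 0.693 × Vd / t½ = 0.693 × 75.50 / 61.3 = 0.8535 L/h
D = CL × Css × τ / F / S = 0.8535 × 1.28 × 8 / 0.78 / 0.82 = 13.66 mg

13.7 mg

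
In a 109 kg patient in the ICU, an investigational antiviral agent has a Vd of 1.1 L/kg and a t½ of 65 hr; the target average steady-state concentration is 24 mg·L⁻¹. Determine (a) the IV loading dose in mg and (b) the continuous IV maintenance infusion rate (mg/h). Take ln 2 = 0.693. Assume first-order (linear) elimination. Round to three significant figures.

(a) 2880 mg; (b) 30.7 mg/h

Total Vd = 1.1 × 109 = 119.9 L
LD = Vd × C = 119.9 × 24 = 2878 mg
CL = 0.693 × Vd / t½ = 0.693 × 119.9 / 65 = 1.278 L/h
Infusion rate = CL × Css = 1.278 × 24 = 30.67 mg/h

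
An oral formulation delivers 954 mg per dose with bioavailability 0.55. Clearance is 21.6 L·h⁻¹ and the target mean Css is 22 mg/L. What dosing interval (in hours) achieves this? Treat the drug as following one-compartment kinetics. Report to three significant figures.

1.10 h

F·D/τ = CL·Css → τ = F·D / (CL·Css).
τ = 0.55 × 954 / (21.6 × 22) = 1.104 h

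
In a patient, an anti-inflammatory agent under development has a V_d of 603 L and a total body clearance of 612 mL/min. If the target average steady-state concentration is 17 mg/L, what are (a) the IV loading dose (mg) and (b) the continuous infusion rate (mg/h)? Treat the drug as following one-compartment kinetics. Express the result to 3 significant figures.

(a) 10300 mg; (b) 624 mg/h

Loading: fill Vd to C_target → 603.0 L × 17 mg/L = 10250 mg
CL = 612 mL/min = 612 × 0.06 = 36.72 L/h
Maintenance: replace elimination → rate = CL × Css = 36.72 × 17 = 624.2 mg/h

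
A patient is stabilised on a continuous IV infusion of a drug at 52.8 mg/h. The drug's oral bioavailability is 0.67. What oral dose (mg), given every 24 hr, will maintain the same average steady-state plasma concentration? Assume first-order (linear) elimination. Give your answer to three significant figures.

1890 mg

To maintain the same Css, the systemic dosing rate must be unchanged: F·D/τ = infusion rate.
D = rate × τ / F = 52.8 × 24 / 0.67 = 1891 mg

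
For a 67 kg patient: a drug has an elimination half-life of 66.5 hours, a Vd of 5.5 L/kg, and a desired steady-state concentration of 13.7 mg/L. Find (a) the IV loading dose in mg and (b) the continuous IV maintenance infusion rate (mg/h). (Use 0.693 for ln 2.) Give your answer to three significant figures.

(a) 5050 mg; (b) 52.6 mg/h

Total Vd = 5.5 × 67 = 368.5 L
LD = Vd × C = 368.5 × 13.7 = 5048 mg
CL = 0.693 × Vd / t½ = 0.693 × 368.5 / 66.5 = 3.840 L/h
Infusion rate = CL × Css = 3.840 × 13.7 = 52.61 mg/h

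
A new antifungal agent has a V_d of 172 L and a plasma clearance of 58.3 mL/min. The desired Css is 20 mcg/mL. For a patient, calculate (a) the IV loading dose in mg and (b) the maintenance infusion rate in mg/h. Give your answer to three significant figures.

Loading: fill Vd to C_target → 172.0 L × 20 mg/L = 3440 mg
Convert clearance: 58.3 mL/min × 60 min/h ÷ 1000 mL/L = 3.498 L/h
Infusion rate = 3.498 L/h × 20 mg/L = 69.96 mg/h

(a) 3440 mg; (b) 70.0 mg/h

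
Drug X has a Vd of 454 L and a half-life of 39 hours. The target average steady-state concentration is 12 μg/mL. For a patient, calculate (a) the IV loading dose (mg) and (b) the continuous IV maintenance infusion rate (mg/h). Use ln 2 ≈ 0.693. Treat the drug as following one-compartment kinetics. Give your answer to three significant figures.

LD = Vd × C = 454.0 × 12 = 5448 mg
CL = 0.693 × Vd / t½ = 0.693 × 454.0 / 39 = 8.067 L/h
Infusion rate = CL × Css = 8.067 × 12 = 96.80 mg/h

(a) 5450 mg; (b) 96.8 mg/h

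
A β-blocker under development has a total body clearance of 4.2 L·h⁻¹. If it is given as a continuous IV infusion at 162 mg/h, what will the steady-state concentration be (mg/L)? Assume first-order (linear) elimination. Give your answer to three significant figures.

38.6 mg/L

Css = rate / CL = 162 / 4.200 = 38.57 mg/L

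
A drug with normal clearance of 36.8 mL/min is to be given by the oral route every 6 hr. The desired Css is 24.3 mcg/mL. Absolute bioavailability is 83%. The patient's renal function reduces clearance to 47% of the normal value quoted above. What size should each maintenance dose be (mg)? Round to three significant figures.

182 mg

CL = 36.8 mL/min × 60/1000 = 2.208 L/h
Patient clearance = 0.47 × 2.208 = 1.038 L/h
At steady state, dose per interval replaces the amount cleared in that interval: F·D/τ = CL·Css.
D = CL × Css × τ / F = 1.038 × 24.3 × 6 / 0.83 = 182.3 mg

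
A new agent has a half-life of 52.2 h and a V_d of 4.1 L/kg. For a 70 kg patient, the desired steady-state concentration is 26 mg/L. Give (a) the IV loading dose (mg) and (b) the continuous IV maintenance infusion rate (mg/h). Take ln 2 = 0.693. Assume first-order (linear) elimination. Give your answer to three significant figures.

(a) 7460 mg; (b) 99.1 mg/h

Total Vd = 4.1 × 70 = 287.0 L
LD = Vd × C = 287.0 × 26 = 7462 mg
CL = 0.693 × Vd / t½ = 0.693 × 287.0 / 52.2 = 3.810 L/h
Infusion rate = CL × Css = 3.810 × 26 = 99.06 mg/h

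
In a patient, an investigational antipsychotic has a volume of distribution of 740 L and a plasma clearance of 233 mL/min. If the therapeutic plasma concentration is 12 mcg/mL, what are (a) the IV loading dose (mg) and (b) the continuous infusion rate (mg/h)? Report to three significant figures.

(a) 8880 mg; (b) 168 mg/h

LD = Vd · C_target = 740.0 × 12 = 8880 mg
CL = 233 mL/min × 60/1000 = 13.98 L/h
Infusion rate = 13.98 L/h × 12 mg/L = 167.8 mg/h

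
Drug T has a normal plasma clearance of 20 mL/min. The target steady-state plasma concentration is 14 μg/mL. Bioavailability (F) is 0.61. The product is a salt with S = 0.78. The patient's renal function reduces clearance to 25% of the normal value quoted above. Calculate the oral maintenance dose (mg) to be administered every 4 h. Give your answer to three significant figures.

Convert clearance: 20 mL/min × 60 min/h ÷ 1000 mL/L = 1.200 L/h
Patient clearance = 0.25 × 1.200 = 0.3000 L/h
D = CL × Css × τ / F / S = 0.3000 × 14 × 4 / 0.61 / 0.78 = 35.31 mg

35.3 mg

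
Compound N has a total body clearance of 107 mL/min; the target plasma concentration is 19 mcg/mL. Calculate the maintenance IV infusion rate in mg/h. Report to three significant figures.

122 mg/h

CL = 107 mL/min = 107 × 0.06 = 6.420 L/h
Infusion rate = CL · Css = 6.420 L/h × 19 mg/L = 122.0 mg/h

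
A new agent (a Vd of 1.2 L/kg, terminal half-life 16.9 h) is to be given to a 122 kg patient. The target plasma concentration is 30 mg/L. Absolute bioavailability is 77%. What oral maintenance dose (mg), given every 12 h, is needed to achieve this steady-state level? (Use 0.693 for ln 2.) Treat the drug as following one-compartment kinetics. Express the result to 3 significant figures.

2810 mg

Vd(total) = 122 kg × 1.2 L/kg = 146.4 L
CL = ln 2 · Vd / t½ = 0.693 × 146.4 / 16.9 = 6.003 L/h
D = CL × Css × τ / F = 6.003 × 30 × 12 / 0.77 = 2807 mg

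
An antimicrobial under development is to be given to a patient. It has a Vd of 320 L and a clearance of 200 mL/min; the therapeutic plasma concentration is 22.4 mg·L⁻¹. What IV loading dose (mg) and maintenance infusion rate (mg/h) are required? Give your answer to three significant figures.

Loading: fill Vd to C_target → 320.0 L × 22.4 mg/L = 7168 mg
Convert clearance: 200 mL/min × 60 min/h ÷ 1000 mL/L = 12.00 L/h
Infusion rate = 12.00 L/h × 22.4 mg/L = 268.8 mg/h

(a) 7170 mg; (b) 269 mg/h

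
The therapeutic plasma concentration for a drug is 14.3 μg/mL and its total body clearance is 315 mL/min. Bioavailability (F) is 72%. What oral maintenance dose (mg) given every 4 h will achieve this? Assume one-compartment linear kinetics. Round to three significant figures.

Convert clearance: 315 mL/min × 60 min/h ÷ 1000 mL/L = 18.90 L/h
D = CL × Css × τ / F = 18.90 × 14.3 × 4 / 0.72 = 1502 mg

1500 mg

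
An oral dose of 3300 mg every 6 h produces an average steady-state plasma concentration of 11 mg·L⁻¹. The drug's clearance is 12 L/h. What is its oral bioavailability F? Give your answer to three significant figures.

F·D/τ = CL·Css at steady state → F = CL·Css·τ / D.
F = 12 × 11 × 6 / 3300 = 0.240

0.240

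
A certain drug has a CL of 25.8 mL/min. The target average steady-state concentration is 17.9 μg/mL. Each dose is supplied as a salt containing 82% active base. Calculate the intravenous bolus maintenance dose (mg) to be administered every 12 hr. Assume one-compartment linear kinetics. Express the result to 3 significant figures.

CL = 25.8 mL/min = 25.8 × 0.06 = 1.548 L/h
D = CL × Css × τ / S = 1.548 × 17.9 × 12 / 0.82 = 405.5 mg

406 mg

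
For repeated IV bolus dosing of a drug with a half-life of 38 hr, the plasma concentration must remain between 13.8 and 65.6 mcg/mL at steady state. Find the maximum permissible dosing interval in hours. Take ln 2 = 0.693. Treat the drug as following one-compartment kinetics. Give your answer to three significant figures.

85.5 h

k = 0.693 / t½ = 0.693 / 38 = 0.01824 h⁻¹
Between IV bolus doses, concentration decays as C = C₀·e^(−kτ), so C_peak/C_trough = e^(kτ).
τ_max = ln(C_peak/C_trough) / k = ln(65.6/13.8) / 0.01824 = 1.559 / 0.01824 = 85.47 h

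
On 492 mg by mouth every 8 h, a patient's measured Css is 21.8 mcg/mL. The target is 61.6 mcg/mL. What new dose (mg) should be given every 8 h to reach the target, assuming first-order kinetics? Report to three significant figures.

With linear kinetics, Css is proportional to dose rate (D/τ) at fixed clearance.
D₂ = D₁ × (Css,target / Css,current) = 492 × 61.6/21.8 = 1390 mg

1390 mg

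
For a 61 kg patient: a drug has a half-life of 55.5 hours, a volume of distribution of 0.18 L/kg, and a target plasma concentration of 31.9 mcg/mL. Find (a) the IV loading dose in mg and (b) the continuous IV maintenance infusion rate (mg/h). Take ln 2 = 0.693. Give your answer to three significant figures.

Vd = 0.18 L/kg × 61 kg = 10.98 L
LD = Vd × C = 10.98 × 31.9 = 350.3 mg
CL = 0.693 × Vd / t½ = 0.693 × 10.98 / 55.5 = 0.1371 L/h
Infusion rate = CL × Css = 0.1371 × 31.9 = 4.373 mg/h

(a) 350 mg; (b) 4.37 mg/h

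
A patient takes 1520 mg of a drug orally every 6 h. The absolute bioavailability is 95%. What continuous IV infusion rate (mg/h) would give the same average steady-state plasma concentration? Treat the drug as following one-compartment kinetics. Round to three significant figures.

241 mg/h

Equivalent systemic input: infusion rate = F·D/τ.
Rate = 0.95 × 1520 / 6 = 240.7 mg/h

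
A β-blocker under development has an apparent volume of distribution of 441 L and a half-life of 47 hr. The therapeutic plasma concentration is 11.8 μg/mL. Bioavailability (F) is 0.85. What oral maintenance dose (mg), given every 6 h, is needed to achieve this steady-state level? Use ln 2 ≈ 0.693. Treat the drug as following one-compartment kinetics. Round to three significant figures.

CL = ln 2 · Vd / t½ = 0.693 × 441.0 / 47 = 6.502 L/h
D = CL × Css × τ / F = 6.502 × 11.8 × 6 / 0.85 = 541.6 mg

542 mg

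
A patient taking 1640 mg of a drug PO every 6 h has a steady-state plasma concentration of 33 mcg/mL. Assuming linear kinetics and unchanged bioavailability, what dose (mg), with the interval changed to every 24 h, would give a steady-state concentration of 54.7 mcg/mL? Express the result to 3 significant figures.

For first-order elimination, Css ∝ F·D/(CL·τ); F and CL are unchanged, so Css ∝ D/τ.
D₂ = D₁ × (Css,target / Css,current) × (τ₂/τ₁) = 1640 × (54.7/33) × (24/6) = 10870 mg

10900 mg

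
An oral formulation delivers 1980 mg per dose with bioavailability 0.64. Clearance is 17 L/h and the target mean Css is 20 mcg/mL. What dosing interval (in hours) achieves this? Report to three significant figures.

3.73 h

F·D/τ = CL·Css → τ = F·D / (CL·Css).
τ = 0.64 × 1980 / (17 × 20) = 3.727 h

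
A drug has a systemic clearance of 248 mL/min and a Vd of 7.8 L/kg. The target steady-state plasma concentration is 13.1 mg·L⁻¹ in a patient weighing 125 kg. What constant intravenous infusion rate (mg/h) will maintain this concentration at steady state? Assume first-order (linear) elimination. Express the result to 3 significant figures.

Convert clearance: 248 mL/min × 60 min/h ÷ 1000 mL/L = 14.88 L/h
Maintenance depends on clearance, not Vd — rate in must match rate out.
Infusion rate = CL · Css = 14.88 L/h × 13.1 mg/L = 194.9 mg/h

195 mg/h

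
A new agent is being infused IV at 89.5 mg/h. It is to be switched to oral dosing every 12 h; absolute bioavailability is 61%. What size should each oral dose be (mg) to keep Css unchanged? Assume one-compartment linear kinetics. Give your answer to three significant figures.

1760 mg

To maintain the same Css, the systemic dosing rate must be unchanged: F·D/τ = infusion rate.
D = rate × τ / F = 89.5 × 12 / 0.61 = 1761 mg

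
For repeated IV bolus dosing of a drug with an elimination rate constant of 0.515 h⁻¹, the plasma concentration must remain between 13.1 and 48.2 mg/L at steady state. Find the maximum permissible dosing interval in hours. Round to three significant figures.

Between IV bolus doses, concentration decays as C = C₀·e^(−kτ), so C_peak/C_trough = e^(kτ).
τ_max = ln(C_peak/C_trough) / k = ln(48.2/13.1) / 0.5150 = 1.303 / 0.5150 = 2.530 h

2.53 h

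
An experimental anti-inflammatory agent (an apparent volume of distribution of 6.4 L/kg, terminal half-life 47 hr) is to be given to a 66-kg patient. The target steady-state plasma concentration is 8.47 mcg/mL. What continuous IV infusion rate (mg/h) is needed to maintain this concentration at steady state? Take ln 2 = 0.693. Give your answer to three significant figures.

52.8 mg/h

Vd = 6.4 L/kg × 66 kg = 422.4 L
CL = ln 2 · Vd / t½ = 0.693 × 422.4 / 47 = 6.228 L/h
Infusion rate = CL × Css = 6.228 × 8.47 = 52.75 mg/h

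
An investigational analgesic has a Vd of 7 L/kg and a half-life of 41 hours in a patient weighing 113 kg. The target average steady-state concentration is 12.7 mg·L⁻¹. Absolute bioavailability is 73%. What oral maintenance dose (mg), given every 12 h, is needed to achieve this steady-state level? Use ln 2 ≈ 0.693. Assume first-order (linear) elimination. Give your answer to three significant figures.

2790 mg

Total Vd = 7 × 113 = 791.0 L
CL = 0.693 × Vd / t½ = 0.693 × 791.0 / 41 = 13.37 L/h
D = CL × Css × τ / F = 13.37 × 12.7 × 12 / 0.73 = 2791 mg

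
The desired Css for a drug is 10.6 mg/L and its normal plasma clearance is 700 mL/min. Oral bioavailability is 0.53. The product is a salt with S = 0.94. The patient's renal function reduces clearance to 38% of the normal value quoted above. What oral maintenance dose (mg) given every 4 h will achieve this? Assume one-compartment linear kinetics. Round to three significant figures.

1360 mg

CL = 700 mL/min × 60/1000 = 42.00 L/h
Patient clearance = 0.38 × 42.00 = 15.96 L/h
D = CL × Css × τ / F / S = 15.96 × 10.6 × 4 / 0.53 / 0.94 = 1358 mg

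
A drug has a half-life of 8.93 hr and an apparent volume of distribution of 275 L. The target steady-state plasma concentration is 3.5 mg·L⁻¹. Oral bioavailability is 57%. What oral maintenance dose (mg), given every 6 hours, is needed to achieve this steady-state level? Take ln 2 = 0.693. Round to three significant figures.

786 mg

CL = 0.693 × Vd / t½ = 0.693 × 275.0 / 8.93 = 21.34 L/h
D = CL × Css × τ / F = 21.34 × 3.5 × 6 / 0.57 = 786.2 mg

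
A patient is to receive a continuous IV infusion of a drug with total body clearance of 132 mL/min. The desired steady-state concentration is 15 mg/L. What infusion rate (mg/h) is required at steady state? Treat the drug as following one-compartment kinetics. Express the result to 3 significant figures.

119 mg/h

Convert clearance: 132 mL/min × 60 min/h ÷ 1000 mL/L = 7.920 L/h
At steady state, infusion rate equals elimination rate: rate in = CL × Css.
Infusion rate = CL · Css = 7.920 L/h × 15 mg/L = 118.8 mg/h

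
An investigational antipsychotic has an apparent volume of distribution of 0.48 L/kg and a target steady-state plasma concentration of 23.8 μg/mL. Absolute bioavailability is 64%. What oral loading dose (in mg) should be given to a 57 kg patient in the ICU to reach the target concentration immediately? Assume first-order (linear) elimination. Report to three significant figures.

1020 mg

Total Vd = 0.48 × 57 = 27.36 L
LD = Vd × C / F = 27.36 × 23.80 / 0.64 = 1017 mg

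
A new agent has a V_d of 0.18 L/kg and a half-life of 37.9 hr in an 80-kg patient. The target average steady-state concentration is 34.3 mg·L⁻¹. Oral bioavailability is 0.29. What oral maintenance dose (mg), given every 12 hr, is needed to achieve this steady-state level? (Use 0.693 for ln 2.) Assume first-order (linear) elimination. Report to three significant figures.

374 mg

Vd = 0.18 L/kg × 80 kg = 14.40 L
CL = 0.693 × Vd / t½ = 0.693 × 14.40 / 37.9 = 0.2633 L/h
D = CL × Css × τ / F = 0.2633 × 34.3 × 12 / 0.29 = 373.7 mg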